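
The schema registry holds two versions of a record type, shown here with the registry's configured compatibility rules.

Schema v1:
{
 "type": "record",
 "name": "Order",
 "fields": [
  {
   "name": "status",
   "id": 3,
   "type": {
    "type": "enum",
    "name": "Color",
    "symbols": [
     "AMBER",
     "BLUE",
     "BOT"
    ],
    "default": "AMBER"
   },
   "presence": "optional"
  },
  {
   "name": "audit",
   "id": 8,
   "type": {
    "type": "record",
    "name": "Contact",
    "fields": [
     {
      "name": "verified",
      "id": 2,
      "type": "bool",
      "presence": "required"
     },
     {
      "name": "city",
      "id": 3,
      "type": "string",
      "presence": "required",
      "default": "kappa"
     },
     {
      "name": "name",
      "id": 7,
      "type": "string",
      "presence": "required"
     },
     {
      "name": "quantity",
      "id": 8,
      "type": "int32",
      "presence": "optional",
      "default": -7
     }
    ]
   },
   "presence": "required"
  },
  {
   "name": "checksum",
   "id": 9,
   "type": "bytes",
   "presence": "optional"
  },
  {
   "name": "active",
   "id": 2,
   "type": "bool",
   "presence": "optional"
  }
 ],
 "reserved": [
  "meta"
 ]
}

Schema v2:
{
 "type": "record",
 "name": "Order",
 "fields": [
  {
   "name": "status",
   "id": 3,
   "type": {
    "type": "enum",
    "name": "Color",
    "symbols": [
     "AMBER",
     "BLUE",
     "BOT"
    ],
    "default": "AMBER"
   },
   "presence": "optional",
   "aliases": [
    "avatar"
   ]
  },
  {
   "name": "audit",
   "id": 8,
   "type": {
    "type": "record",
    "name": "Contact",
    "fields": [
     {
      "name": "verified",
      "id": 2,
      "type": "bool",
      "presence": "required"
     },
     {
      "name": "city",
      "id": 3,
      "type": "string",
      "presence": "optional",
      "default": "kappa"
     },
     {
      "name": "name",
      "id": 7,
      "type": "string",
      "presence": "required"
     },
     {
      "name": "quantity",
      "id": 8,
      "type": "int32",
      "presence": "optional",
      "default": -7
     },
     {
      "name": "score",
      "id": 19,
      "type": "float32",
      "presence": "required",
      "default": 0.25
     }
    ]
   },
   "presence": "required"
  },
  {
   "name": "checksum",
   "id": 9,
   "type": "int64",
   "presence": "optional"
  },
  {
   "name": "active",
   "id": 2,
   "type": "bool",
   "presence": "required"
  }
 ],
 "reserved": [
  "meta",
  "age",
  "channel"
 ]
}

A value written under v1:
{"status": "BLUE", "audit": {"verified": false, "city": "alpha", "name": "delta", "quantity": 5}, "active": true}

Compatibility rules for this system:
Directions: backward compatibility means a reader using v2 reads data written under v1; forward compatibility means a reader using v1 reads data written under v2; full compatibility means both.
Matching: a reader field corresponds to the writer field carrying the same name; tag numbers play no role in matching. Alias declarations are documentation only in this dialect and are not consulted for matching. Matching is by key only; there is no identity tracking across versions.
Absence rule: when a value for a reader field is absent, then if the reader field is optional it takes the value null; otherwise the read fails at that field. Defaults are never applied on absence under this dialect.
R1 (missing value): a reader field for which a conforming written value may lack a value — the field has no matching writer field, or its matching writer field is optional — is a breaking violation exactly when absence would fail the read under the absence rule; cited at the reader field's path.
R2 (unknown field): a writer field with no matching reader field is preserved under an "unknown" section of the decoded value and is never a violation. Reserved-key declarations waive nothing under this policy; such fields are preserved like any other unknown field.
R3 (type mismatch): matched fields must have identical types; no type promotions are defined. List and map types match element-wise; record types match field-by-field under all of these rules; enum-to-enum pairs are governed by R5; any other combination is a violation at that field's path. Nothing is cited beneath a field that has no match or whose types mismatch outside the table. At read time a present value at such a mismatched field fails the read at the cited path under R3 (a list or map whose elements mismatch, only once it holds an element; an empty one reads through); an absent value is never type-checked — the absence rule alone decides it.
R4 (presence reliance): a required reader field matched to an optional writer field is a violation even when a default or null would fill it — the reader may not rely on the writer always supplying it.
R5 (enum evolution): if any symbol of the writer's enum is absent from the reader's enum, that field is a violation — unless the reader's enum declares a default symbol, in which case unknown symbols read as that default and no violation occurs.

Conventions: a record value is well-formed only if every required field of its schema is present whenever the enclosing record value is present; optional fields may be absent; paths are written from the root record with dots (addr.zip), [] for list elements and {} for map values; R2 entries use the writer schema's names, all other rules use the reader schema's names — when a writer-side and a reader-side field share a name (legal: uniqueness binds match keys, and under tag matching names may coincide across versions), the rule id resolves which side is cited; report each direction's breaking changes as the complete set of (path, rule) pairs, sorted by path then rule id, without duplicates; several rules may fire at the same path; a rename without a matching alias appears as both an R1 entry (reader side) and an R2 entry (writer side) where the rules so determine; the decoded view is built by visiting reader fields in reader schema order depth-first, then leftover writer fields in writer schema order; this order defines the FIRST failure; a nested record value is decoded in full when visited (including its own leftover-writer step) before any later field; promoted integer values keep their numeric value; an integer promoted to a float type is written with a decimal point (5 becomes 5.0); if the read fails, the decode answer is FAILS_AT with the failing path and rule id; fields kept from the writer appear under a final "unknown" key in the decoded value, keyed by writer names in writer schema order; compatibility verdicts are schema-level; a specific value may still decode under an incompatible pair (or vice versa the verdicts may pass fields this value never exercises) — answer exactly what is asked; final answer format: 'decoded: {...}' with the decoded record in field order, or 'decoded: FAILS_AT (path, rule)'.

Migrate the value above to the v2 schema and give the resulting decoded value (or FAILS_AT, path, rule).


the writer's type comes first in each Order pair
decode (reader v2):
  status := "BLUE"
  audit.verified := false
  audit.city := "alpha"
  audit.name := "delta"
  audit.quantity := 5
  read fails at audit.score under R1 (no fill)
  => FAILS_AT (audit.score, R1)
checking off the Order differences that do not matter here:
  field active in record Order: optional changed to required -> shifts the Order verdicts, not this decode
  field checksum in record Order: type bytes changed to int64 -> shifts the Order verdicts, not this decode
  field city in record Contact: required changed to optional -> shifts the Order verdicts, not this decode

decoded: FAILS_AT (audit.score, R1)


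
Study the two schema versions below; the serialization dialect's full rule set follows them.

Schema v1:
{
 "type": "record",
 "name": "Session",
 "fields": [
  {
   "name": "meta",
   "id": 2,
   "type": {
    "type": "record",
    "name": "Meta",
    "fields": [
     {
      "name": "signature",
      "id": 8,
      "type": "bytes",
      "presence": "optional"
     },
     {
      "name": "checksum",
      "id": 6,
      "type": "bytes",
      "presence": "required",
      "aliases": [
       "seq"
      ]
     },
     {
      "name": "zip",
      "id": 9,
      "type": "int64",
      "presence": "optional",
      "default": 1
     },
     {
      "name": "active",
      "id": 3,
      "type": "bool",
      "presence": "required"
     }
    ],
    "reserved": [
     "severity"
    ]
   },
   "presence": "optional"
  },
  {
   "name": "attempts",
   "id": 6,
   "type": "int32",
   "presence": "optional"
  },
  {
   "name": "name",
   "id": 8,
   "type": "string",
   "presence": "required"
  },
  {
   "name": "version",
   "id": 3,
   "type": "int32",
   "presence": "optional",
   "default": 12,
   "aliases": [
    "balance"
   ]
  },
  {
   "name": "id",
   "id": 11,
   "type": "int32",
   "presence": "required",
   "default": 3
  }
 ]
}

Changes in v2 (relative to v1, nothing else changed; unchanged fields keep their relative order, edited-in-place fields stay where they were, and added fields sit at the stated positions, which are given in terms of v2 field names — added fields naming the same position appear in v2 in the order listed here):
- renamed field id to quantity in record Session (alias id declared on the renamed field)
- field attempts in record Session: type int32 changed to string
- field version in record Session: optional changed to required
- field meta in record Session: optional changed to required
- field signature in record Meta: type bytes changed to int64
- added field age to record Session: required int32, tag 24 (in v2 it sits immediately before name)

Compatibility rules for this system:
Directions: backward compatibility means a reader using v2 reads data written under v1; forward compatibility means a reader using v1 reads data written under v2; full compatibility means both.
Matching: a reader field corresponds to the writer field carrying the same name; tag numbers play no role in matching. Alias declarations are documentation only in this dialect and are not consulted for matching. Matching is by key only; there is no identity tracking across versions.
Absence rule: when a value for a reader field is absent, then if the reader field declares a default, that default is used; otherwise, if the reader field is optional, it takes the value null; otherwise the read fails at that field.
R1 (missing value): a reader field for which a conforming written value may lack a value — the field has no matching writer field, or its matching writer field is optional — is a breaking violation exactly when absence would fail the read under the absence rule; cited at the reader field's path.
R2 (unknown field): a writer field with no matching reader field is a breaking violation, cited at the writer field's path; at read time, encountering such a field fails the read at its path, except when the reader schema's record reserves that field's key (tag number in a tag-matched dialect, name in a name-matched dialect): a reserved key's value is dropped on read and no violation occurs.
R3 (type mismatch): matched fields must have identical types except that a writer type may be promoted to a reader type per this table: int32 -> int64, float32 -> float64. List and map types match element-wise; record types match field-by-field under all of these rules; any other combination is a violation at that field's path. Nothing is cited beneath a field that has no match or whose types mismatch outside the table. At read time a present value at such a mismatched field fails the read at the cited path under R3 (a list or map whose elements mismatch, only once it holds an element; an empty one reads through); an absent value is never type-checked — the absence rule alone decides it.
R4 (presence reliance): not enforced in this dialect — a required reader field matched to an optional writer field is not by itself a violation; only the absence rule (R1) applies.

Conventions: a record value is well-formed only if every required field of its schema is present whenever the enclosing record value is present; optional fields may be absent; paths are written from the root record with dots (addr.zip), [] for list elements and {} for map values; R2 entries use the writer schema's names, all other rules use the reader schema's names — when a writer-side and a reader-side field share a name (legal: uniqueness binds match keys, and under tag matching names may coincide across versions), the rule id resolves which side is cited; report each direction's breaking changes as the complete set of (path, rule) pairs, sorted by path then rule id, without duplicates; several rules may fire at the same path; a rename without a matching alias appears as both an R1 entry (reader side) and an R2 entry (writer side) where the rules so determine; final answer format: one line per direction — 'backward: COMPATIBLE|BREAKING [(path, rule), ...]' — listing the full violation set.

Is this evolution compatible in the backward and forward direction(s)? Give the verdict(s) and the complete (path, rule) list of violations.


backward: BREAKING [(age, R1), (attempts, R3), (id, R2), (meta, R1), (meta.signature, R3)]; forward: BREAKING [(age, R2), (attempts, R3), (meta.signature, R3), (quantity, R2)]

arrows below run writer -> reader for Session
backward on Session — v2 reading data written by v1:
  Meta -> Meta, writer optional: meta aligns to meta
  int32 -> string, writer optional: attempts aligns to attempts
  age: no writer-side match
  string -> string, writer required: name aligns to name
  int32 -> int32, writer optional: version aligns to version
  quantity: no writer-side match
  writer field id has no reader counterpart
  bytes -> int64, writer optional: meta.signature aligns to meta.signature
  bytes -> bytes, writer required: meta.checksum aligns to meta.checksum
  int64 -> int64, writer optional: meta.zip aligns to meta.zip
  bool -> bool, writer required: meta.active aligns to meta.active
  breaking: (age, R1)
  breaking: (attempts, R3)
  breaking: (id, R2)
  breaking: (meta, R1)
  breaking: (meta.signature, R3)
  backward on Session therefore BREAKING (5)
forward on Session — v1 reading data written by v2:
  Meta -> Meta, writer required: meta aligns to meta
  string -> int32, writer optional: attempts aligns to attempts
  string -> string, writer required: name aligns to name
  int32 -> int32, writer required: version aligns to version
  id: no writer-side match
  writer field age has no reader counterpart
  writer field quantity has no reader counterpart
  int64 -> bytes, writer optional: meta.signature aligns to meta.signature
  bytes -> bytes, writer required: meta.checksum aligns to meta.checksum
  int64 -> int64, writer optional: meta.zip aligns to meta.zip
  bool -> bool, writer required: meta.active aligns to meta.active
  breaking: (age, R2)
  breaking: (attempts, R3)
  breaking: (meta.signature, R3)
  breaking: (quantity, R2)
  forward on Session therefore BREAKING (4)


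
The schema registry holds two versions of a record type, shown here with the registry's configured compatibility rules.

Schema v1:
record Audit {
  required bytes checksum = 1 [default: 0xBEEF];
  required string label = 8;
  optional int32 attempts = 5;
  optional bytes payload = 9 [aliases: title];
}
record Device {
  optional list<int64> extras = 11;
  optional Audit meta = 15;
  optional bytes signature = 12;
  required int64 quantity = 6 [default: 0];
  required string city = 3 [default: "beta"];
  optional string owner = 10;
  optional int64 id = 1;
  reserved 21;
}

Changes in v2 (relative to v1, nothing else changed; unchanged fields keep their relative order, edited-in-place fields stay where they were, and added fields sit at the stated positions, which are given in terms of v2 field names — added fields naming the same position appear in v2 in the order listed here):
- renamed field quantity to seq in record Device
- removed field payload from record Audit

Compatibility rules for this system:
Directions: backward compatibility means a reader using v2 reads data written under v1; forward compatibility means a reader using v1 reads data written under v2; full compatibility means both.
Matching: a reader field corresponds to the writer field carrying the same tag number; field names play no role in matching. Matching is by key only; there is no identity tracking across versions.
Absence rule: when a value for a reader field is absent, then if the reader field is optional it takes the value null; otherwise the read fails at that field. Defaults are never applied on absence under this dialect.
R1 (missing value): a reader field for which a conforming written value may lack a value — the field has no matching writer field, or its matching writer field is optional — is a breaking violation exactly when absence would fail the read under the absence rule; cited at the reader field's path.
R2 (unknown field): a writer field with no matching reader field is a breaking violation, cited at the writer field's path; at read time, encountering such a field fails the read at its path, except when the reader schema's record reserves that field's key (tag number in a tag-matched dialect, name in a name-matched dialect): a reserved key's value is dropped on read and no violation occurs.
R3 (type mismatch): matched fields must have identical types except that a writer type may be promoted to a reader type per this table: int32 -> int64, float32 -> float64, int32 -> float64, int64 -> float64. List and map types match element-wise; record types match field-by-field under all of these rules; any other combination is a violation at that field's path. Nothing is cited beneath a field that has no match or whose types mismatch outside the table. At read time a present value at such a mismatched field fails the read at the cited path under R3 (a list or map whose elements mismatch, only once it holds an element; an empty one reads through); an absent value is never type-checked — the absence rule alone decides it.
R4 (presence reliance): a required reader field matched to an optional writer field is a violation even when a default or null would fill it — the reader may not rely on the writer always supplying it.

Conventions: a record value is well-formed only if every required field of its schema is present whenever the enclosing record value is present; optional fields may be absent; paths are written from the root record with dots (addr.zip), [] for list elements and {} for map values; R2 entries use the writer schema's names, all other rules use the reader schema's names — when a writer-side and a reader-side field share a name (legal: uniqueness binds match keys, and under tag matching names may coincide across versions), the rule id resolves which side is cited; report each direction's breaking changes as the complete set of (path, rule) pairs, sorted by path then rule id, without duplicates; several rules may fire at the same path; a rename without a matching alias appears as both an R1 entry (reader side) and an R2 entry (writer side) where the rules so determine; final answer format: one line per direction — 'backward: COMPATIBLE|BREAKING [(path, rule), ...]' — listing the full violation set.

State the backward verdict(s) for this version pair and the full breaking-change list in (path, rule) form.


backward: BREAKING [(meta.payload, R2)]

the writer's type comes first in each Device pair
backward analysis of Device with v2 as reader and v1 as writer:
  extras: paired with writer extras (list<int64> -> list<int64>; writer optional)
  meta: paired with writer meta (Audit -> Audit; writer optional)
  signature: paired with writer signature (bytes -> bytes; writer optional)
  seq: paired with writer quantity (int64 -> int64; writer required)
  city: paired with writer city (string -> string; writer required)
  owner: paired with writer owner (string -> string; writer optional)
  id: paired with writer id (int64 -> int64; writer optional)
  meta.checksum: paired with writer meta.checksum (bytes -> bytes; writer required)
  meta.label: paired with writer meta.label (string -> string; writer required)
  meta.attempts: paired with writer meta.attempts (int32 -> int32; writer optional)
  writer field meta.payload has no reader counterpart
  breaking: (meta.payload, R2)
  => backward verdict for Device: BREAKING, 1 violation(s)
checking off the Device differences that do not matter here:
  renamed field quantity to seq in record Device -> inert for the asked Device verdict: nothing fires


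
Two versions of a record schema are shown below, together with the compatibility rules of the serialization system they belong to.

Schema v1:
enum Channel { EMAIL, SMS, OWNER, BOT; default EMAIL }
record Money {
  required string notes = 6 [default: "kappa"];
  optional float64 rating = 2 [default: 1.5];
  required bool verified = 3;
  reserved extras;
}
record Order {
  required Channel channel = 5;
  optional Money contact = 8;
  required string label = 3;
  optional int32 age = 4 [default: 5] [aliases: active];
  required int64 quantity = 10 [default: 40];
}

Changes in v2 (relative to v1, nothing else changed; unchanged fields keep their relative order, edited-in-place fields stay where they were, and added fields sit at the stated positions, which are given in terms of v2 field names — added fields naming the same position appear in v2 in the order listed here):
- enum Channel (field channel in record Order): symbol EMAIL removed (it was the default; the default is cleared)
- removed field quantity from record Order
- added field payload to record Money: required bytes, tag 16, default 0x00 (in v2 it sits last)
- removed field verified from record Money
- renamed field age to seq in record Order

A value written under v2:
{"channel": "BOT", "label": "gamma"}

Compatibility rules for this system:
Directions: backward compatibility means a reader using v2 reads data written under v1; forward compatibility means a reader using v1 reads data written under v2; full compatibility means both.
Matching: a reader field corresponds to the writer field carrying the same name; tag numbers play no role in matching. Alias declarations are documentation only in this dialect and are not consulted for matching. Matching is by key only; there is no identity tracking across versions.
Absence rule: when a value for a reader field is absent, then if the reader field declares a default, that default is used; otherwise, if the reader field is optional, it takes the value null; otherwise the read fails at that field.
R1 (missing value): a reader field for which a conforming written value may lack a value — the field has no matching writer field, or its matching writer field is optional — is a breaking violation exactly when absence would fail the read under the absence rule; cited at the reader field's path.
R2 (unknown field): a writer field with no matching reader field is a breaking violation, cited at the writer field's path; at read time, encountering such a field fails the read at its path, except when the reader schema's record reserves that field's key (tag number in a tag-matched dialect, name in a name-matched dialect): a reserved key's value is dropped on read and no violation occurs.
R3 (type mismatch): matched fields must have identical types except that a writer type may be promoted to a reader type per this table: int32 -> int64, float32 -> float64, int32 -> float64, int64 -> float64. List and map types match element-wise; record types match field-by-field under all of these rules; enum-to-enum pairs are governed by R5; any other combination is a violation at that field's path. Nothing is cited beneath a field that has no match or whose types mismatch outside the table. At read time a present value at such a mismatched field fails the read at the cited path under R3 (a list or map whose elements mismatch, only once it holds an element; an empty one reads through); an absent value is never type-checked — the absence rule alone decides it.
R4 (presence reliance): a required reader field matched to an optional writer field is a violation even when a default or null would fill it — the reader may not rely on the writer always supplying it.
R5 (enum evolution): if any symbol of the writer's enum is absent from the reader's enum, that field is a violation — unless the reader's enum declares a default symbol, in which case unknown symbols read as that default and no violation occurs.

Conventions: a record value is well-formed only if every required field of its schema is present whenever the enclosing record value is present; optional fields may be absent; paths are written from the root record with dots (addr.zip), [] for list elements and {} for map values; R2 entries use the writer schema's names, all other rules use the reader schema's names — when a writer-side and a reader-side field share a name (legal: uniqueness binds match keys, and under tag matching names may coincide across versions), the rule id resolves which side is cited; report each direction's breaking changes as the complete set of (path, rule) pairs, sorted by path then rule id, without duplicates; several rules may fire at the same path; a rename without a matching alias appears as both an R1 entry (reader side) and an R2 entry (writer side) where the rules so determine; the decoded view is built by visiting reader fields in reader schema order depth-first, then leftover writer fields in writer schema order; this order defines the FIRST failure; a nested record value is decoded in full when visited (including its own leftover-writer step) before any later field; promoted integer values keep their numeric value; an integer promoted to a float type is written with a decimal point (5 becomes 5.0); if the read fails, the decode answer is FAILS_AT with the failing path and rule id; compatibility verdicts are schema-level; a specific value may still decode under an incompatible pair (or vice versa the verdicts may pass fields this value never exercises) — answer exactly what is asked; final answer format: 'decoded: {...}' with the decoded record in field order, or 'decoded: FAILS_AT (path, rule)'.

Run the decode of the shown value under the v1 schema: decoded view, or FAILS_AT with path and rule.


decoded: {"channel": "BOT", "contact": null, "label": "gamma", "age": 5, "quantity": 40}

arrows below run writer -> reader for Order
decode walk for Order under reader schema v1:
  channel := "BOT"
  contact := null (not supplied -> null)
  label := "gamma"
  age := 5 (no value, default fills)
  quantity := 40 (no value, default fills)
  => decoded: {"channel": "BOT", "contact": null, "label": "gamma", "age": 5, "quantity": 40}
ruling out the remaining Order differences:
  enum Channel (field channel in record Order): symbol EMAIL removed (it was the default; the default is cleared) -> a verdict-level change on Order — the shown value reads the same
  removed field quantity from record Order -> a verdict-level change on Order — the shown value reads the same
  added field payload to record Money: required bytes, tag 16, default 0x00 (in v2 it sits last) -> a verdict-level change on Order — the shown value reads the same
  removed field verified from record Money -> a verdict-level change on Order — the shown value reads the same
  renamed field age to seq in record Order -> a verdict-level change on Order — the shown value reads the same


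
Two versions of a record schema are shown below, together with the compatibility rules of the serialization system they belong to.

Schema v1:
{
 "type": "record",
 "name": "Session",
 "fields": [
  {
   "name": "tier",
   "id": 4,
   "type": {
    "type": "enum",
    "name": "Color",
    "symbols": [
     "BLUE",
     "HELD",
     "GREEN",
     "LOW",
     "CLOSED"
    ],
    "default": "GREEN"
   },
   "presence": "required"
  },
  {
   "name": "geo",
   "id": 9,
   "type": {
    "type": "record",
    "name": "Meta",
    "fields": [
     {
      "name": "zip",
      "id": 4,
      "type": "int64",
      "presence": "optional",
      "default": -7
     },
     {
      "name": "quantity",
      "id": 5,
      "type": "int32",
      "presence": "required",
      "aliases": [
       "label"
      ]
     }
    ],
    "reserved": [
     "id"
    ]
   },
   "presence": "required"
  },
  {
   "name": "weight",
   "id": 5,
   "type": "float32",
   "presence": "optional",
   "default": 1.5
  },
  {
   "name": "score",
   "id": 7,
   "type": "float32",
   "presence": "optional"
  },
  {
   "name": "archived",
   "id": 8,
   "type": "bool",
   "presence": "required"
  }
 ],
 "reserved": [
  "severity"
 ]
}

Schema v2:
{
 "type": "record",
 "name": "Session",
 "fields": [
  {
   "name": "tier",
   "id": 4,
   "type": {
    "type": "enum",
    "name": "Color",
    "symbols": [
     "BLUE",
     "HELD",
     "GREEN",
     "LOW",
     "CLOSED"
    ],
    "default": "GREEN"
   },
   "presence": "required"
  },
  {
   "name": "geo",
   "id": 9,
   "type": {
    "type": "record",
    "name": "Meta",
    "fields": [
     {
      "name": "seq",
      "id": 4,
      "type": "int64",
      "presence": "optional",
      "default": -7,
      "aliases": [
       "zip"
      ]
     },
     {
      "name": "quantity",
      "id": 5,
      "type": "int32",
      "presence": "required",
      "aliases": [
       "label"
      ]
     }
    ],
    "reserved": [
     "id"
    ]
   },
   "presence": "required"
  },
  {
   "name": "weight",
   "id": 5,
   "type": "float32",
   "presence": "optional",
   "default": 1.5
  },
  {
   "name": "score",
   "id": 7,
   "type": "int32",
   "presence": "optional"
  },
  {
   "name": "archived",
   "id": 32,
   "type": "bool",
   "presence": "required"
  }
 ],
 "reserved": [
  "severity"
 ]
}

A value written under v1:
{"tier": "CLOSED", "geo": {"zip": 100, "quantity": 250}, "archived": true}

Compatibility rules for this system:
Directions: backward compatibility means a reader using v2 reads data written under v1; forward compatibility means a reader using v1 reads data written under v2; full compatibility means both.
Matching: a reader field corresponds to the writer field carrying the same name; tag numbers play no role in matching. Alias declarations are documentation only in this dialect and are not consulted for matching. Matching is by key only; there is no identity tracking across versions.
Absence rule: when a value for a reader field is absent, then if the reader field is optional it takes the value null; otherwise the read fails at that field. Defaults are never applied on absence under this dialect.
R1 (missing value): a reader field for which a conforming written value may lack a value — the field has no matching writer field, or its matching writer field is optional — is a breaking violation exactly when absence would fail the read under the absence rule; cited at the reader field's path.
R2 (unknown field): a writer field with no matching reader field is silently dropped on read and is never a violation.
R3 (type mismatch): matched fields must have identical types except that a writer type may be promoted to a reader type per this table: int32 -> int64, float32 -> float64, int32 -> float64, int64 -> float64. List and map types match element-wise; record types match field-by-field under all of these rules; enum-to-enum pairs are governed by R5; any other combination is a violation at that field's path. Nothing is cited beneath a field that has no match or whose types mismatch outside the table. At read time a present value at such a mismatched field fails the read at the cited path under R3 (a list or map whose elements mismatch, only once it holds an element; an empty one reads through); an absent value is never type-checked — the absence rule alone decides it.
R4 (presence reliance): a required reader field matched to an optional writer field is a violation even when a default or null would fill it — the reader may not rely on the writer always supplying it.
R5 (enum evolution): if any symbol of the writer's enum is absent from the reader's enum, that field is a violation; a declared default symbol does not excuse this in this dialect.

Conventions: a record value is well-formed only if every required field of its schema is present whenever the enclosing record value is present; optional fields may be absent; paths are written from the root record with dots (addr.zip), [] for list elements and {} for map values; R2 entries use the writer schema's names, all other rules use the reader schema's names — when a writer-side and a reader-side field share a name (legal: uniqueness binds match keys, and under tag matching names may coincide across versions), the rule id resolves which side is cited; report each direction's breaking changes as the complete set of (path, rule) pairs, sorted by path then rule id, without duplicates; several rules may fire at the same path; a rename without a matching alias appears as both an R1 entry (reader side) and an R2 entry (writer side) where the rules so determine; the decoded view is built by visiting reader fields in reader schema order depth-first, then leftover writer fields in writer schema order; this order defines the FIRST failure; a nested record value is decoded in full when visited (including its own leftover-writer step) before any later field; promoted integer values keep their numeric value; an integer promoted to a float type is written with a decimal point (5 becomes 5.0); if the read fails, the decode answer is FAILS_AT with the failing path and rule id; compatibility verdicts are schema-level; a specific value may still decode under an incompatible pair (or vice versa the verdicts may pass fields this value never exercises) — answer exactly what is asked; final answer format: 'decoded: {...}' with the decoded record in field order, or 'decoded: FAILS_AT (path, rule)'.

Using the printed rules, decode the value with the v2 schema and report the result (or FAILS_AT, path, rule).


decoded: {"tier": "CLOSED", "geo": {"seq": null, "quantity": 250}, "weight": null, "score": null, "archived": true}

each type pair in Session: writer, then reader
decode (reader v2):
  tier := "CLOSED"
  geo.seq := null (missing; optional => null)
  geo.quantity := 250
  writer geo.zip: no reader field; dropped
  weight := null (missing; optional => null)
  score := null (missing; optional => null)
  archived := true
  => decoded: {"tier": "CLOSED", "geo": {"seq": null, "quantity": 250}, "weight": null, "score": null, "archived": true}
the other Session changes do not affect what is asked:
  field score in record Session: type float32 changed to int32 -> a verdict-level change on Session — the shown value reads the same
  field archived in record Session: tag 8 changed to 32 -> triggers nothing under the printed rules; the Session answer is the same either way


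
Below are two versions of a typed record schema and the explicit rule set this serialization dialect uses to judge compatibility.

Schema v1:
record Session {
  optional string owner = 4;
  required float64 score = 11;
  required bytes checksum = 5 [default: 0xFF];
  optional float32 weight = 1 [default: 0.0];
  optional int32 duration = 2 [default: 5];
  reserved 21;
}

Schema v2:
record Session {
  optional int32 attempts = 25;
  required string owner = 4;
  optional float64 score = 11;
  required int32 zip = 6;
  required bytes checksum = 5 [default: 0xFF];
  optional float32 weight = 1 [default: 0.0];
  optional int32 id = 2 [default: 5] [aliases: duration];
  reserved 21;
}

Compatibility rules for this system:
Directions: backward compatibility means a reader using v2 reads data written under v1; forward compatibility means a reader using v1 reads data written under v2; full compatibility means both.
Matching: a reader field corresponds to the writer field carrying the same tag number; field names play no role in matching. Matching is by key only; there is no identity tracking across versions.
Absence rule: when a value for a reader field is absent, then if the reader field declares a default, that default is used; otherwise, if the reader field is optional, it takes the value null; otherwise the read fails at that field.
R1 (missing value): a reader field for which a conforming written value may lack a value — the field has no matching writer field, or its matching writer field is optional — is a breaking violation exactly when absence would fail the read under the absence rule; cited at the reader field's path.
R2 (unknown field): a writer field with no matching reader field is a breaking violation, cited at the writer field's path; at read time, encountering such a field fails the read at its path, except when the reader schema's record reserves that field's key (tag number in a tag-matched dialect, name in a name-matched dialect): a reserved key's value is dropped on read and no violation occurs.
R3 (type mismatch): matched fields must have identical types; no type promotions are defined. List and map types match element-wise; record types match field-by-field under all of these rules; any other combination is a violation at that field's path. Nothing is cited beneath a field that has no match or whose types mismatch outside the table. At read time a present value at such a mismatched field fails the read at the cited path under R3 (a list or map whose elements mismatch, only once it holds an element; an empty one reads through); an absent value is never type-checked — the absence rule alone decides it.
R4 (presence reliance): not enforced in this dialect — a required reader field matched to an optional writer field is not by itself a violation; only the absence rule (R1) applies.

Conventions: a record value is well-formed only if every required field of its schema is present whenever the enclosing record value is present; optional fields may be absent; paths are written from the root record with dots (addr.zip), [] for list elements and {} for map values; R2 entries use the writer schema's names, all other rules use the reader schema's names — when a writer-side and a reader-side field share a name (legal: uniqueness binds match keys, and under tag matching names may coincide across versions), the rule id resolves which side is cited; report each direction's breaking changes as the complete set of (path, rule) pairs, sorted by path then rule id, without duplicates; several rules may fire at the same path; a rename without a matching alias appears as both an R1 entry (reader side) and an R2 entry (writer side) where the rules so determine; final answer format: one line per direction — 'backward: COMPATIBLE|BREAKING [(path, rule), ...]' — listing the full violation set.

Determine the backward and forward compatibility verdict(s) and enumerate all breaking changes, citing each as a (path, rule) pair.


each type pair in Session: writer, then reader
checking backward for Session: reader v2 against writer v1:
  attempts: no writer-side match
  string -> string, writer optional: owner aligns to owner
  float64 -> float64, writer required: score aligns to score
  zip: no writer-side match
  bytes -> bytes, writer required: checksum aligns to checksum
  float32 -> float32, writer optional: weight aligns to weight
  int32 -> int32, writer optional: id aligns to duration
  violation R1 at owner
  violation R1 at zip
  => backward verdict for Session: BREAKING, 2 violation(s)
checking forward for Session: reader v1 against writer v2:
  string -> string, writer required: owner aligns to owner
  float64 -> float64, writer optional: score aligns to score
  bytes -> bytes, writer required: checksum aligns to checksum
  float32 -> float32, writer optional: weight aligns to weight
  int32 -> int32, writer optional: duration aligns to id
  leftover writer field: attempts
  leftover writer field: zip
  violation R2 at attempts
  violation R1 at score
  violation R2 at zip
  => forward verdict for Session: BREAKING, 3 violation(s)

backward: BREAKING [(owner, R1), (zip, R1)]; forward: BREAKING [(attempts, R2), (score, R1), (zip, R2)]


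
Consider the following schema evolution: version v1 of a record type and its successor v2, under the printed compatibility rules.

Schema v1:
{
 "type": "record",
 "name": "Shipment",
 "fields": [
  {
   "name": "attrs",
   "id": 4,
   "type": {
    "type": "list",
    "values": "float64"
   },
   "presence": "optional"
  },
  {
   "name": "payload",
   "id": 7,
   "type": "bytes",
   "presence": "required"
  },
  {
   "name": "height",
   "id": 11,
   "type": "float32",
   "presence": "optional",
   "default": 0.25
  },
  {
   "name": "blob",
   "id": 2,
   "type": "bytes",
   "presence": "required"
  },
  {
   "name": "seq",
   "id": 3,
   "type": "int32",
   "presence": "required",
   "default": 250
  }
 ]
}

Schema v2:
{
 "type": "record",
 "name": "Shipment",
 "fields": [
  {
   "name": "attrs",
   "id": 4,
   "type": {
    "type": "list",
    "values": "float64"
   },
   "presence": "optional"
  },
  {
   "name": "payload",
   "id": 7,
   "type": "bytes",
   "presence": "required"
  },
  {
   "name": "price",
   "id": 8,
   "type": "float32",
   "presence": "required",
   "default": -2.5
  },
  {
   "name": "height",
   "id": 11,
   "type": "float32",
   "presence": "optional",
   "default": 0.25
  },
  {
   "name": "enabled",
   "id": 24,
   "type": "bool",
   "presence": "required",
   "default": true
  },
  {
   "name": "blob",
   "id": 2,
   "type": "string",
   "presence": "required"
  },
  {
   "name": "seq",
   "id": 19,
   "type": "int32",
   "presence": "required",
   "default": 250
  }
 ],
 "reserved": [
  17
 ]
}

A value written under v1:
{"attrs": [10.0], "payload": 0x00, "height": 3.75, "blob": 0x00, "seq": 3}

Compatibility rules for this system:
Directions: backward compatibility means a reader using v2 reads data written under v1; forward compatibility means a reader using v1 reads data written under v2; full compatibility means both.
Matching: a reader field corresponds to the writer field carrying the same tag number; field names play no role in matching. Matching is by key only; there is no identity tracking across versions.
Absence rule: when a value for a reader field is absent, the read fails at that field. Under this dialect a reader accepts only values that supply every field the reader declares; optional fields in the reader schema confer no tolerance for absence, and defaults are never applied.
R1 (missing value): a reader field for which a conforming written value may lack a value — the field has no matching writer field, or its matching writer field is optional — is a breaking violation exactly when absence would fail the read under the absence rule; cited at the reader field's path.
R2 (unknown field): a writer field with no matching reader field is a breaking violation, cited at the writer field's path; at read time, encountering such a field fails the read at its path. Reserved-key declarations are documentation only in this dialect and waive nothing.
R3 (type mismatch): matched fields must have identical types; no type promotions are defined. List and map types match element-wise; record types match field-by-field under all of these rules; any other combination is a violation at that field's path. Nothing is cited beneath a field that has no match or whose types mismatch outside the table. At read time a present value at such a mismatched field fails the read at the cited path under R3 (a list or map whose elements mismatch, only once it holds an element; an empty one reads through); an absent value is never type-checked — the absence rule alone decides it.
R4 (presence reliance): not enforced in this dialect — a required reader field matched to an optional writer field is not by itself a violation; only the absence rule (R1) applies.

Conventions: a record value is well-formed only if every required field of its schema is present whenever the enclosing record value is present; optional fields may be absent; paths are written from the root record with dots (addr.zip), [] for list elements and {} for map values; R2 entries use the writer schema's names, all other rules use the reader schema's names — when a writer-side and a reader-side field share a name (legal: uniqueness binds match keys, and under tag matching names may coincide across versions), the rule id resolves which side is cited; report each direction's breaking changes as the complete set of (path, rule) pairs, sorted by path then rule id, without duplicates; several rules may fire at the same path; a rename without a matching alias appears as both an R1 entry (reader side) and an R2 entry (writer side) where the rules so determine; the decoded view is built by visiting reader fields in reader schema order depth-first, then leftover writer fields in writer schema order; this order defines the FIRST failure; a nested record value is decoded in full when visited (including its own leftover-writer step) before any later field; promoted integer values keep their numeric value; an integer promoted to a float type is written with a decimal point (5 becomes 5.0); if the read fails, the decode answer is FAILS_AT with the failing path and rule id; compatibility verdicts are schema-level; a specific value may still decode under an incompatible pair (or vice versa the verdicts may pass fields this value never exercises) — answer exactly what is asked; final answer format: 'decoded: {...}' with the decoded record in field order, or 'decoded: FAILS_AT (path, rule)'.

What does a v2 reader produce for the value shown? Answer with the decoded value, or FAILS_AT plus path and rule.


decoded: FAILS_AT (price, R1)

each type pair in Shipment: writer, then reader
decoding the Shipment value with the v2 reader:
  attrs := [10.0]
  payload := 0x00
  read fails at price under R1 (no fill)
  => FAILS_AT (price, R1)
remaining Shipment differences; none change what is asked:
  field seq in record Shipment: tag 3 changed to 19 -> schema-level compatibility only; this Shipment value's decode is unchanged
  field blob in record Shipment: type bytes changed to string -> schema-level compatibility only; this Shipment value's decode is unchanged
  added field enabled to record Shipment: required bool, tag 24, default true (in v2 it sits immediately before blob) -> schema-level compatibility only; this Shipment value's decode is unchanged
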